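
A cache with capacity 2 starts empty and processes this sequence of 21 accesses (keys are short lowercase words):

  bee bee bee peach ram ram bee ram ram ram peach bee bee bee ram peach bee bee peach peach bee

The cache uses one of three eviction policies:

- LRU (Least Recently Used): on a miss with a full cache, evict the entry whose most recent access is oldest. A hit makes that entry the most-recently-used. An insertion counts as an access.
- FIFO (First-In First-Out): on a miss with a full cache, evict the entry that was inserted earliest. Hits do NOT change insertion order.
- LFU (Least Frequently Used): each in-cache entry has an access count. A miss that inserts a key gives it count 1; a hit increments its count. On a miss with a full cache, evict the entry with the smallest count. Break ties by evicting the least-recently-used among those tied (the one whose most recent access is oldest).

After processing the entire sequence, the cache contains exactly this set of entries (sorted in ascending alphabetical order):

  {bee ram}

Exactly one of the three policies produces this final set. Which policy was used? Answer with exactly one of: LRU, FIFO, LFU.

Answer: LFU

Derivation:
Simulating under each policy and comparing final sets:
  LRU: final set = {bee peach} -> differs
  FIFO: final set = {bee peach} -> differs
  LFU: final set = {bee ram} -> MATCHES target
Only LFU produces the target set.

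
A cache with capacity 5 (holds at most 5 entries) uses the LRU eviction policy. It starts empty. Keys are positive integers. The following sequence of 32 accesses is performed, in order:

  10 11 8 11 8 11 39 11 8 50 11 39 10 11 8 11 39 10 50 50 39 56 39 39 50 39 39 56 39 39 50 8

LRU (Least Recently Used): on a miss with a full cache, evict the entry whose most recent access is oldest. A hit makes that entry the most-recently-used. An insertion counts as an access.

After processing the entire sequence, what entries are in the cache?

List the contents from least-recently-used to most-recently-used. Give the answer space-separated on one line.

Answer: 10 56 39 50 8

Derivation:
LRU simulation (capacity=5):
  1. access 10: MISS. Cache (LRU->MRU): [10]
  2. access 11: MISS. Cache (LRU->MRU): [10 11]
  3. access 8: MISS. Cache (LRU->MRU): [10 11 8]
  4. access 11: HIT. Cache (LRU->MRU): [10 8 11]
  5. access 8: HIT. Cache (LRU->MRU): [10 11 8]
  6. access 11: HIT. Cache (LRU->MRU): [10 8 11]
  7. access 39: MISS. Cache (LRU->MRU): [10 8 11 39]
  8. access 11: HIT. Cache (LRU->MRU): [10 8 39 11]
  9. access 8: HIT. Cache (LRU->MRU): [10 39 11 8]
  10. access 50: MISS. Cache (LRU->MRU): [10 39 11 8 50]
  11. access 11: HIT. Cache (LRU->MRU): [10 39 8 50 11]
  12. access 39: HIT. Cache (LRU->MRU): [10 8 50 11 39]
  13. access 10: HIT. Cache (LRU->MRU): [8 50 11 39 10]
  14. access 11: HIT. Cache (LRU->MRU): [8 50 39 10 11]
  15. access 8: HIT. Cache (LRU->MRU): [50 39 10 11 8]
  16. access 11: HIT. Cache (LRU->MRU): [50 39 10 8 11]
  17. access 39: HIT. Cache (LRU->MRU): [50 10 8 11 39]
  18. access 10: HIT. Cache (LRU->MRU): [50 8 11 39 10]
  19. access 50: HIT. Cache (LRU->MRU): [8 11 39 10 50]
  20. access 50: HIT. Cache (LRU->MRU): [8 11 39 10 50]
  21. access 39: HIT. Cache (LRU->MRU): [8 11 10 50 39]
  22. access 56: MISS, evict 8. Cache (LRU->MRU): [11 10 50 39 56]
  23. access 39: HIT. Cache (LRU->MRU): [11 10 50 56 39]
  24. access 39: HIT. Cache (LRU->MRU): [11 10 50 56 39]
  25. access 50: HIT. Cache (LRU->MRU): [11 10 56 39 50]
  26. access 39: HIT. Cache (LRU->MRU): [11 10 56 50 39]
  27. access 39: HIT. Cache (LRU->MRU): [11 10 56 50 39]
  28. access 56: HIT. Cache (LRU->MRU): [11 10 50 39 56]
  29. access 39: HIT. Cache (LRU->MRU): [11 10 50 56 39]
  30. access 39: HIT. Cache (LRU->MRU): [11 10 50 56 39]
  31. access 50: HIT. Cache (LRU->MRU): [11 10 56 39 50]
  32. access 8: MISS, evict 11. Cache (LRU->MRU): [10 56 39 50 8]
Total: 25 hits, 7 misses, 2 evictions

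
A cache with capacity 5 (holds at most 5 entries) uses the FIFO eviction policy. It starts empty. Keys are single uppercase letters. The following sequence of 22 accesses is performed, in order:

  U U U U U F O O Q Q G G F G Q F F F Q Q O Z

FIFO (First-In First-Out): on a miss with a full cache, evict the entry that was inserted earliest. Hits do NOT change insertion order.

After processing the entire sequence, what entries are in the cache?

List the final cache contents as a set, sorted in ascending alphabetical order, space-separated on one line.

FIFO simulation (capacity=5):
  1. access U: MISS. Cache (old->new): [U]
  2. access U: HIT. Cache (old->new): [U]
  3. access U: HIT. Cache (old->new): [U]
  4. access U: HIT. Cache (old->new): [U]
  5. access U: HIT. Cache (old->new): [U]
  6. access F: MISS. Cache (old->new): [U F]
  7. access O: MISS. Cache (old->new): [U F O]
  8. access O: HIT. Cache (old->new): [U F O]
  9. access Q: MISS. Cache (old->new): [U F O Q]
  10. access Q: HIT. Cache (old->new): [U F O Q]
  11. access G: MISS. Cache (old->new): [U F O Q G]
  12. access G: HIT. Cache (old->new): [U F O Q G]
  13. access F: HIT. Cache (old->new): [U F O Q G]
  14. access G: HIT. Cache (old->new): [U F O Q G]
  15. access Q: HIT. Cache (old->new): [U F O Q G]
  16. access F: HIT. Cache (old->new): [U F O Q G]
  17. access F: HIT. Cache (old->new): [U F O Q G]
  18. access F: HIT. Cache (old->new): [U F O Q G]
  19. access Q: HIT. Cache (old->new): [U F O Q G]
  20. access Q: HIT. Cache (old->new): [U F O Q G]
  21. access O: HIT. Cache (old->new): [U F O Q G]
  22. access Z: MISS, evict U. Cache (old->new): [F O Q G Z]
Total: 16 hits, 6 misses, 1 evictions

Answer: F G O Q Z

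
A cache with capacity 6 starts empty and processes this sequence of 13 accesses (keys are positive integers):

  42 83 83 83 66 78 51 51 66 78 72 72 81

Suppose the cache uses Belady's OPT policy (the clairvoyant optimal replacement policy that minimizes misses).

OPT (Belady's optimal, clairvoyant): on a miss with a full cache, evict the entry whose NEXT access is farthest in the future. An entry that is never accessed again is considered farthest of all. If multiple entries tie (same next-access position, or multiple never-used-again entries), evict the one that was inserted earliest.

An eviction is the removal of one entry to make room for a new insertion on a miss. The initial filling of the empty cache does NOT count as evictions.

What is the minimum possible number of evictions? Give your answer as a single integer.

Answer: 1

Derivation:
OPT (Belady) simulation (capacity=6):
  1. access 42: MISS. Cache: [42]
  2. access 83: MISS. Cache: [42 83]
  3. access 83: HIT. Next use of 83: step 4. Cache: [42 83]
  4. access 83: HIT. Next use of 83: never. Cache: [42 83]
  5. access 66: MISS. Cache: [42 83 66]
  6. access 78: MISS. Cache: [42 83 66 78]
  7. access 51: MISS. Cache: [42 83 66 78 51]
  8. access 51: HIT. Next use of 51: never. Cache: [42 83 66 78 51]
  9. access 66: HIT. Next use of 66: never. Cache: [42 83 66 78 51]
  10. access 78: HIT. Next use of 78: never. Cache: [42 83 66 78 51]
  11. access 72: MISS. Cache: [42 83 66 78 51 72]
  12. access 72: HIT. Next use of 72: never. Cache: [42 83 66 78 51 72]
  13. access 81: MISS, evict 42 (next use: never). Cache: [83 66 78 51 72 81]
Total: 6 hits, 7 misses, 1 evictions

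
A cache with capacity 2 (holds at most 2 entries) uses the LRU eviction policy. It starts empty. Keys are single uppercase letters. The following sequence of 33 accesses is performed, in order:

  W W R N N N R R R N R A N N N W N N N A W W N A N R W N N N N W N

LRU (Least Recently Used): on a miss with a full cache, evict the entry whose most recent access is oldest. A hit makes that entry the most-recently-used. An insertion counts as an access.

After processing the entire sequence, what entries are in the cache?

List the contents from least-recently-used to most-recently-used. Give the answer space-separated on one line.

Answer: W N

Derivation:
LRU simulation (capacity=2):
  1. access W: MISS. Cache (LRU->MRU): [W]
  2. access W: HIT. Cache (LRU->MRU): [W]
  3. access R: MISS. Cache (LRU->MRU): [W R]
  4. access N: MISS, evict W. Cache (LRU->MRU): [R N]
  5. access N: HIT. Cache (LRU->MRU): [R N]
  6. access N: HIT. Cache (LRU->MRU): [R N]
  7. access R: HIT. Cache (LRU->MRU): [N R]
  8. access R: HIT. Cache (LRU->MRU): [N R]
  9. access R: HIT. Cache (LRU->MRU): [N R]
  10. access N: HIT. Cache (LRU->MRU): [R N]
  11. access R: HIT. Cache (LRU->MRU): [N R]
  12. access A: MISS, evict N. Cache (LRU->MRU): [R A]
  13. access N: MISS, evict R. Cache (LRU->MRU): [A N]
  14. access N: HIT. Cache (LRU->MRU): [A N]
  15. access N: HIT. Cache (LRU->MRU): [A N]
  16. access W: MISS, evict A. Cache (LRU->MRU): [N W]
  17. access N: HIT. Cache (LRU->MRU): [W N]
  18. access N: HIT. Cache (LRU->MRU): [W N]
  19. access N: HIT. Cache (LRU->MRU): [W N]
  20. access A: MISS, evict W. Cache (LRU->MRU): [N A]
  21. access W: MISS, evict N. Cache (LRU->MRU): [A W]
  22. access W: HIT. Cache (LRU->MRU): [A W]
  23. access N: MISS, evict A. Cache (LRU->MRU): [W N]
  24. access A: MISS, evict W. Cache (LRU->MRU): [N A]
  25. access N: HIT. Cache (LRU->MRU): [A N]
  26. access R: MISS, evict A. Cache (LRU->MRU): [N R]
  27. access W: MISS, evict N. Cache (LRU->MRU): [R W]
  28. access N: MISS, evict R. Cache (LRU->MRU): [W N]
  29. access N: HIT. Cache (LRU->MRU): [W N]
  30. access N: HIT. Cache (LRU->MRU): [W N]
  31. access N: HIT. Cache (LRU->MRU): [W N]
  32. access W: HIT. Cache (LRU->MRU): [N W]
  33. access N: HIT. Cache (LRU->MRU): [W N]
Total: 20 hits, 13 misses, 11 evictions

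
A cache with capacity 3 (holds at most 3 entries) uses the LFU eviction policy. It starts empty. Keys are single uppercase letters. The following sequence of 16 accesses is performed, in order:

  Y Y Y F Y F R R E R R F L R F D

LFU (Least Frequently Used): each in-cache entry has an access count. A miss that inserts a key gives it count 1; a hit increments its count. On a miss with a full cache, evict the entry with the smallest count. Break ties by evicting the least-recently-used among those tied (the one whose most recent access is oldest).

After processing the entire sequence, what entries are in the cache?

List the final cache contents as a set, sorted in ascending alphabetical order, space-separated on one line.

LFU simulation (capacity=3):
  1. access Y: MISS. Cache: [Y(c=1)]
  2. access Y: HIT, count now 2. Cache: [Y(c=2)]
  3. access Y: HIT, count now 3. Cache: [Y(c=3)]
  4. access F: MISS. Cache: [F(c=1) Y(c=3)]
  5. access Y: HIT, count now 4. Cache: [F(c=1) Y(c=4)]
  6. access F: HIT, count now 2. Cache: [F(c=2) Y(c=4)]
  7. access R: MISS. Cache: [R(c=1) F(c=2) Y(c=4)]
  8. access R: HIT, count now 2. Cache: [F(c=2) R(c=2) Y(c=4)]
  9. access E: MISS, evict F(c=2). Cache: [E(c=1) R(c=2) Y(c=4)]
  10. access R: HIT, count now 3. Cache: [E(c=1) R(c=3) Y(c=4)]
  11. access R: HIT, count now 4. Cache: [E(c=1) Y(c=4) R(c=4)]
  12. access F: MISS, evict E(c=1). Cache: [F(c=1) Y(c=4) R(c=4)]
  13. access L: MISS, evict F(c=1). Cache: [L(c=1) Y(c=4) R(c=4)]
  14. access R: HIT, count now 5. Cache: [L(c=1) Y(c=4) R(c=5)]
  15. access F: MISS, evict L(c=1). Cache: [F(c=1) Y(c=4) R(c=5)]
  16. access D: MISS, evict F(c=1). Cache: [D(c=1) Y(c=4) R(c=5)]
Total: 8 hits, 8 misses, 5 evictions

Answer: D R Y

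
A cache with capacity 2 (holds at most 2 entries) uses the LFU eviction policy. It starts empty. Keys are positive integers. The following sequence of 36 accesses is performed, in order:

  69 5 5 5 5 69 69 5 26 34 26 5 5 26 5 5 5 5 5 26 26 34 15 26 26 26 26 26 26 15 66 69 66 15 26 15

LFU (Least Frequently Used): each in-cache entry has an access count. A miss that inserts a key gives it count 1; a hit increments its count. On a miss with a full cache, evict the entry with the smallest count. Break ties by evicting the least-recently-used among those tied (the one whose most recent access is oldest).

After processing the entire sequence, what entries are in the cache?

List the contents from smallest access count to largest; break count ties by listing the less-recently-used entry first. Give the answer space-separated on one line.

LFU simulation (capacity=2):
  1. access 69: MISS. Cache: [69(c=1)]
  2. access 5: MISS. Cache: [69(c=1) 5(c=1)]
  3. access 5: HIT, count now 2. Cache: [69(c=1) 5(c=2)]
  4. access 5: HIT, count now 3. Cache: [69(c=1) 5(c=3)]
  5. access 5: HIT, count now 4. Cache: [69(c=1) 5(c=4)]
  6. access 69: HIT, count now 2. Cache: [69(c=2) 5(c=4)]
  7. access 69: HIT, count now 3. Cache: [69(c=3) 5(c=4)]
  8. access 5: HIT, count now 5. Cache: [69(c=3) 5(c=5)]
  9. access 26: MISS, evict 69(c=3). Cache: [26(c=1) 5(c=5)]
  10. access 34: MISS, evict 26(c=1). Cache: [34(c=1) 5(c=5)]
  11. access 26: MISS, evict 34(c=1). Cache: [26(c=1) 5(c=5)]
  12. access 5: HIT, count now 6. Cache: [26(c=1) 5(c=6)]
  13. access 5: HIT, count now 7. Cache: [26(c=1) 5(c=7)]
  14. access 26: HIT, count now 2. Cache: [26(c=2) 5(c=7)]
  15. access 5: HIT, count now 8. Cache: [26(c=2) 5(c=8)]
  16. access 5: HIT, count now 9. Cache: [26(c=2) 5(c=9)]
  17. access 5: HIT, count now 10. Cache: [26(c=2) 5(c=10)]
  18. access 5: HIT, count now 11. Cache: [26(c=2) 5(c=11)]
  19. access 5: HIT, count now 12. Cache: [26(c=2) 5(c=12)]
  20. access 26: HIT, count now 3. Cache: [26(c=3) 5(c=12)]
  21. access 26: HIT, count now 4. Cache: [26(c=4) 5(c=12)]
  22. access 34: MISS, evict 26(c=4). Cache: [34(c=1) 5(c=12)]
  23. access 15: MISS, evict 34(c=1). Cache: [15(c=1) 5(c=12)]
  24. access 26: MISS, evict 15(c=1). Cache: [26(c=1) 5(c=12)]
  25. access 26: HIT, count now 2. Cache: [26(c=2) 5(c=12)]
  26. access 26: HIT, count now 3. Cache: [26(c=3) 5(c=12)]
  27. access 26: HIT, count now 4. Cache: [26(c=4) 5(c=12)]
  28. access 26: HIT, count now 5. Cache: [26(c=5) 5(c=12)]
  29. access 26: HIT, count now 6. Cache: [26(c=6) 5(c=12)]
  30. access 15: MISS, evict 26(c=6). Cache: [15(c=1) 5(c=12)]
  31. access 66: MISS, evict 15(c=1). Cache: [66(c=1) 5(c=12)]
  32. access 69: MISS, evict 66(c=1). Cache: [69(c=1) 5(c=12)]
  33. access 66: MISS, evict 69(c=1). Cache: [66(c=1) 5(c=12)]
  34. access 15: MISS, evict 66(c=1). Cache: [15(c=1) 5(c=12)]
  35. access 26: MISS, evict 15(c=1). Cache: [26(c=1) 5(c=12)]
  36. access 15: MISS, evict 26(c=1). Cache: [15(c=1) 5(c=12)]
Total: 21 hits, 15 misses, 13 evictions

Answer: 15 5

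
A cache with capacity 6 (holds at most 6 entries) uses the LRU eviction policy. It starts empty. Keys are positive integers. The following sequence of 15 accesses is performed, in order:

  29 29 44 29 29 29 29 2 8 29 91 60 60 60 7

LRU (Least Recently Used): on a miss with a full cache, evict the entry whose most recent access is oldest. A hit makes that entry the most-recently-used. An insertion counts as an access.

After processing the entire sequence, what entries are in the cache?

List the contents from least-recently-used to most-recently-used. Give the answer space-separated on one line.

LRU simulation (capacity=6):
  1. access 29: MISS. Cache (LRU->MRU): [29]
  2. access 29: HIT. Cache (LRU->MRU): [29]
  3. access 44: MISS. Cache (LRU->MRU): [29 44]
  4. access 29: HIT. Cache (LRU->MRU): [44 29]
  5. access 29: HIT. Cache (LRU->MRU): [44 29]
  6. access 29: HIT. Cache (LRU->MRU): [44 29]
  7. access 29: HIT. Cache (LRU->MRU): [44 29]
  8. access 2: MISS. Cache (LRU->MRU): [44 29 2]
  9. access 8: MISS. Cache (LRU->MRU): [44 29 2 8]
  10. access 29: HIT. Cache (LRU->MRU): [44 2 8 29]
  11. access 91: MISS. Cache (LRU->MRU): [44 2 8 29 91]
  12. access 60: MISS. Cache (LRU->MRU): [44 2 8 29 91 60]
  13. access 60: HIT. Cache (LRU->MRU): [44 2 8 29 91 60]
  14. access 60: HIT. Cache (LRU->MRU): [44 2 8 29 91 60]
  15. access 7: MISS, evict 44. Cache (LRU->MRU): [2 8 29 91 60 7]
Total: 8 hits, 7 misses, 1 evictions

Answer: 2 8 29 91 60 7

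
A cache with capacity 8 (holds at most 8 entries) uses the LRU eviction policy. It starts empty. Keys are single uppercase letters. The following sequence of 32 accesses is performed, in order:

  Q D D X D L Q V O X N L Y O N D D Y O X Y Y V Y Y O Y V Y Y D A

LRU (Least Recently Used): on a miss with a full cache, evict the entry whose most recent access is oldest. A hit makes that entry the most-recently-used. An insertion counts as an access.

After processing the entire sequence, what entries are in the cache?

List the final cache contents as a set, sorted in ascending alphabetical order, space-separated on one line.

LRU simulation (capacity=8):
  1. access Q: MISS. Cache (LRU->MRU): [Q]
  2. access D: MISS. Cache (LRU->MRU): [Q D]
  3. access D: HIT. Cache (LRU->MRU): [Q D]
  4. access X: MISS. Cache (LRU->MRU): [Q D X]
  5. access D: HIT. Cache (LRU->MRU): [Q X D]
  6. access L: MISS. Cache (LRU->MRU): [Q X D L]
  7. access Q: HIT. Cache (LRU->MRU): [X D L Q]
  8. access V: MISS. Cache (LRU->MRU): [X D L Q V]
  9. access O: MISS. Cache (LRU->MRU): [X D L Q V O]
  10. access X: HIT. Cache (LRU->MRU): [D L Q V O X]
  11. access N: MISS. Cache (LRU->MRU): [D L Q V O X N]
  12. access L: HIT. Cache (LRU->MRU): [D Q V O X N L]
  13. access Y: MISS. Cache (LRU->MRU): [D Q V O X N L Y]
  14. access O: HIT. Cache (LRU->MRU): [D Q V X N L Y O]
  15. access N: HIT. Cache (LRU->MRU): [D Q V X L Y O N]
  16. access D: HIT. Cache (LRU->MRU): [Q V X L Y O N D]
  17. access D: HIT. Cache (LRU->MRU): [Q V X L Y O N D]
  18. access Y: HIT. Cache (LRU->MRU): [Q V X L O N D Y]
  19. access O: HIT. Cache (LRU->MRU): [Q V X L N D Y O]
  20. access X: HIT. Cache (LRU->MRU): [Q V L N D Y O X]
  21. access Y: HIT. Cache (LRU->MRU): [Q V L N D O X Y]
  22. access Y: HIT. Cache (LRU->MRU): [Q V L N D O X Y]
  23. access V: HIT. Cache (LRU->MRU): [Q L N D O X Y V]
  24. access Y: HIT. Cache (LRU->MRU): [Q L N D O X V Y]
  25. access Y: HIT. Cache (LRU->MRU): [Q L N D O X V Y]
  26. access O: HIT. Cache (LRU->MRU): [Q L N D X V Y O]
  27. access Y: HIT. Cache (LRU->MRU): [Q L N D X V O Y]
  28. access V: HIT. Cache (LRU->MRU): [Q L N D X O Y V]
  29. access Y: HIT. Cache (LRU->MRU): [Q L N D X O V Y]
  30. access Y: HIT. Cache (LRU->MRU): [Q L N D X O V Y]
  31. access D: HIT. Cache (LRU->MRU): [Q L N X O V Y D]
  32. access A: MISS, evict Q. Cache (LRU->MRU): [L N X O V Y D A]
Total: 23 hits, 9 misses, 1 evictions

Answer: A D L N O V X Y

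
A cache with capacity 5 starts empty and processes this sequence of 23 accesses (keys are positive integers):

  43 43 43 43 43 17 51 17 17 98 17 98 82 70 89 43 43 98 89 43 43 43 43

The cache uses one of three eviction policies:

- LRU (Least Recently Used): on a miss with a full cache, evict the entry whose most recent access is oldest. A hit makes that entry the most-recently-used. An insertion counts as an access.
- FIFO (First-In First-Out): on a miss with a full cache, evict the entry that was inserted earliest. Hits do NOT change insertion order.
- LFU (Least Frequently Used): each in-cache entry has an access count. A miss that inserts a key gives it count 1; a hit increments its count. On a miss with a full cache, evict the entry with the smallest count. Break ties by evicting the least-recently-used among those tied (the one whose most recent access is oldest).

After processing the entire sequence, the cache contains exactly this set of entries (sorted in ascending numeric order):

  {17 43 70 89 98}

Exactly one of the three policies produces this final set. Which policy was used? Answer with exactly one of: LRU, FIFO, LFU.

Simulating under each policy and comparing final sets:
  LRU: final set = {43 70 82 89 98} -> differs
  FIFO: final set = {43 70 82 89 98} -> differs
  LFU: final set = {17 43 70 89 98} -> MATCHES target
Only LFU produces the target set.

Answer: LFU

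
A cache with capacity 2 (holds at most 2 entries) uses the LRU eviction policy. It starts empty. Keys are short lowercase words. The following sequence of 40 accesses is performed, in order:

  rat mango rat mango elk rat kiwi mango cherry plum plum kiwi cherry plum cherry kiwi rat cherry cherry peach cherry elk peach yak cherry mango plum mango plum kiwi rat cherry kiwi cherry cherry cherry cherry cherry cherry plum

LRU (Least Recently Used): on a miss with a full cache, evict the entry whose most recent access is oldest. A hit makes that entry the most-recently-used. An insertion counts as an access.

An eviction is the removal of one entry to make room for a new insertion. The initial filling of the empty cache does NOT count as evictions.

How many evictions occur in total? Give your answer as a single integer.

LRU simulation (capacity=2):
  1. access rat: MISS. Cache (LRU->MRU): [rat]
  2. access mango: MISS. Cache (LRU->MRU): [rat mango]
  3. access rat: HIT. Cache (LRU->MRU): [mango rat]
  4. access mango: HIT. Cache (LRU->MRU): [rat mango]
  5. access elk: MISS, evict rat. Cache (LRU->MRU): [mango elk]
  6. access rat: MISS, evict mango. Cache (LRU->MRU): [elk rat]
  7. access kiwi: MISS, evict elk. Cache (LRU->MRU): [rat kiwi]
  8. access mango: MISS, evict rat. Cache (LRU->MRU): [kiwi mango]
  9. access cherry: MISS, evict kiwi. Cache (LRU->MRU): [mango cherry]
  10. access plum: MISS, evict mango. Cache (LRU->MRU): [cherry plum]
  11. access plum: HIT. Cache (LRU->MRU): [cherry plum]
  12. access kiwi: MISS, evict cherry. Cache (LRU->MRU): [plum kiwi]
  13. access cherry: MISS, evict plum. Cache (LRU->MRU): [kiwi cherry]
  14. access plum: MISS, evict kiwi. Cache (LRU->MRU): [cherry plum]
  15. access cherry: HIT. Cache (LRU->MRU): [plum cherry]
  16. access kiwi: MISS, evict plum. Cache (LRU->MRU): [cherry kiwi]
  17. access rat: MISS, evict cherry. Cache (LRU->MRU): [kiwi rat]
  18. access cherry: MISS, evict kiwi. Cache (LRU->MRU): [rat cherry]
  19. access cherry: HIT. Cache (LRU->MRU): [rat cherry]
  20. access peach: MISS, evict rat. Cache (LRU->MRU): [cherry peach]
  21. access cherry: HIT. Cache (LRU->MRU): [peach cherry]
  22. access elk: MISS, evict peach. Cache (LRU->MRU): [cherry elk]
  23. access peach: MISS, evict cherry. Cache (LRU->MRU): [elk peach]
  24. access yak: MISS, evict elk. Cache (LRU->MRU): [peach yak]
  25. access cherry: MISS, evict peach. Cache (LRU->MRU): [yak cherry]
  26. access mango: MISS, evict yak. Cache (LRU->MRU): [cherry mango]
  27. access plum: MISS, evict cherry. Cache (LRU->MRU): [mango plum]
  28. access mango: HIT. Cache (LRU->MRU): [plum mango]
  29. access plum: HIT. Cache (LRU->MRU): [mango plum]
  30. access kiwi: MISS, evict mango. Cache (LRU->MRU): [plum kiwi]
  31. access rat: MISS, evict plum. Cache (LRU->MRU): [kiwi rat]
  32. access cherry: MISS, evict kiwi. Cache (LRU->MRU): [rat cherry]
  33. access kiwi: MISS, evict rat. Cache (LRU->MRU): [cherry kiwi]
  34. access cherry: HIT. Cache (LRU->MRU): [kiwi cherry]
  35. access cherry: HIT. Cache (LRU->MRU): [kiwi cherry]
  36. access cherry: HIT. Cache (LRU->MRU): [kiwi cherry]
  37. access cherry: HIT. Cache (LRU->MRU): [kiwi cherry]
  38. access cherry: HIT. Cache (LRU->MRU): [kiwi cherry]
  39. access cherry: HIT. Cache (LRU->MRU): [kiwi cherry]
  40. access plum: MISS, evict kiwi. Cache (LRU->MRU): [cherry plum]
Total: 14 hits, 26 misses, 24 evictions

Answer: 24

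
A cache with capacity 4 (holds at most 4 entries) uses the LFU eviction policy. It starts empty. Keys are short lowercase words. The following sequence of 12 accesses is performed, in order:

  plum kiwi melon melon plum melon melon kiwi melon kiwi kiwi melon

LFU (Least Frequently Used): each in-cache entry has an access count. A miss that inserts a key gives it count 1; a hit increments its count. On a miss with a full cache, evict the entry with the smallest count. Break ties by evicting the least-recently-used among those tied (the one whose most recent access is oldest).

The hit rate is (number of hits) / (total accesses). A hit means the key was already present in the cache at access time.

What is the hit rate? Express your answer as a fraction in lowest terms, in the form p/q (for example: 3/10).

LFU simulation (capacity=4):
  1. access plum: MISS. Cache: [plum(c=1)]
  2. access kiwi: MISS. Cache: [plum(c=1) kiwi(c=1)]
  3. access melon: MISS. Cache: [plum(c=1) kiwi(c=1) melon(c=1)]
  4. access melon: HIT, count now 2. Cache: [plum(c=1) kiwi(c=1) melon(c=2)]
  5. access plum: HIT, count now 2. Cache: [kiwi(c=1) melon(c=2) plum(c=2)]
  6. access melon: HIT, count now 3. Cache: [kiwi(c=1) plum(c=2) melon(c=3)]
  7. access melon: HIT, count now 4. Cache: [kiwi(c=1) plum(c=2) melon(c=4)]
  8. access kiwi: HIT, count now 2. Cache: [plum(c=2) kiwi(c=2) melon(c=4)]
  9. access melon: HIT, count now 5. Cache: [plum(c=2) kiwi(c=2) melon(c=5)]
  10. access kiwi: HIT, count now 3. Cache: [plum(c=2) kiwi(c=3) melon(c=5)]
  11. access kiwi: HIT, count now 4. Cache: [plum(c=2) kiwi(c=4) melon(c=5)]
  12. access melon: HIT, count now 6. Cache: [plum(c=2) kiwi(c=4) melon(c=6)]
Total: 9 hits, 3 misses, 0 evictions

Hit rate = 9/12 = 3/4

Answer: 3/4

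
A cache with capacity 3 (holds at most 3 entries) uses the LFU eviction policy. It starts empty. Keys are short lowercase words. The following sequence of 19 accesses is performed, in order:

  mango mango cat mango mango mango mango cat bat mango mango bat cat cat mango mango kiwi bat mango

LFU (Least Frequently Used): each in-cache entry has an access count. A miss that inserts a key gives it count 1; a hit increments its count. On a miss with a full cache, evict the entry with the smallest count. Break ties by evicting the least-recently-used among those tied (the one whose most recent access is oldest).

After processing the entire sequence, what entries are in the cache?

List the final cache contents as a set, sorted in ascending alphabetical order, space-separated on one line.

Answer: bat cat mango

Derivation:
LFU simulation (capacity=3):
  1. access mango: MISS. Cache: [mango(c=1)]
  2. access mango: HIT, count now 2. Cache: [mango(c=2)]
  3. access cat: MISS. Cache: [cat(c=1) mango(c=2)]
  4. access mango: HIT, count now 3. Cache: [cat(c=1) mango(c=3)]
  5. access mango: HIT, count now 4. Cache: [cat(c=1) mango(c=4)]
  6. access mango: HIT, count now 5. Cache: [cat(c=1) mango(c=5)]
  7. access mango: HIT, count now 6. Cache: [cat(c=1) mango(c=6)]
  8. access cat: HIT, count now 2. Cache: [cat(c=2) mango(c=6)]
  9. access bat: MISS. Cache: [bat(c=1) cat(c=2) mango(c=6)]
  10. access mango: HIT, count now 7. Cache: [bat(c=1) cat(c=2) mango(c=7)]
  11. access mango: HIT, count now 8. Cache: [bat(c=1) cat(c=2) mango(c=8)]
  12. access bat: HIT, count now 2. Cache: [cat(c=2) bat(c=2) mango(c=8)]
  13. access cat: HIT, count now 3. Cache: [bat(c=2) cat(c=3) mango(c=8)]
  14. access cat: HIT, count now 4. Cache: [bat(c=2) cat(c=4) mango(c=8)]
  15. access mango: HIT, count now 9. Cache: [bat(c=2) cat(c=4) mango(c=9)]
  16. access mango: HIT, count now 10. Cache: [bat(c=2) cat(c=4) mango(c=10)]
  17. access kiwi: MISS, evict bat(c=2). Cache: [kiwi(c=1) cat(c=4) mango(c=10)]
  18. access bat: MISS, evict kiwi(c=1). Cache: [bat(c=1) cat(c=4) mango(c=10)]
  19. access mango: HIT, count now 11. Cache: [bat(c=1) cat(c=4) mango(c=11)]
Total: 14 hits, 5 misses, 2 evictions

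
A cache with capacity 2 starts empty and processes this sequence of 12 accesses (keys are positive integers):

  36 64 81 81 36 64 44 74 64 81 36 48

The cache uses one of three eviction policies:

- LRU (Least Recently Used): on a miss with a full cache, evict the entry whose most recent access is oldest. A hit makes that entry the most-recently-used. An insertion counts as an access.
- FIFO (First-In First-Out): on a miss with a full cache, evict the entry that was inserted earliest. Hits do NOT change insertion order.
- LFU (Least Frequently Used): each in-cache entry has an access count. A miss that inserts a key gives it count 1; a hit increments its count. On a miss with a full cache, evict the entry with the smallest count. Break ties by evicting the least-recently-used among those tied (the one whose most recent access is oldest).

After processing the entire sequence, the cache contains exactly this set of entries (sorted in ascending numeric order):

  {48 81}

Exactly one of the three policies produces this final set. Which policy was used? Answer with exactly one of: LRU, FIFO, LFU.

Simulating under each policy and comparing final sets:
  LRU: final set = {36 48} -> differs
  FIFO: final set = {36 48} -> differs
  LFU: final set = {48 81} -> MATCHES target
Only LFU produces the target set.

Answer: LFU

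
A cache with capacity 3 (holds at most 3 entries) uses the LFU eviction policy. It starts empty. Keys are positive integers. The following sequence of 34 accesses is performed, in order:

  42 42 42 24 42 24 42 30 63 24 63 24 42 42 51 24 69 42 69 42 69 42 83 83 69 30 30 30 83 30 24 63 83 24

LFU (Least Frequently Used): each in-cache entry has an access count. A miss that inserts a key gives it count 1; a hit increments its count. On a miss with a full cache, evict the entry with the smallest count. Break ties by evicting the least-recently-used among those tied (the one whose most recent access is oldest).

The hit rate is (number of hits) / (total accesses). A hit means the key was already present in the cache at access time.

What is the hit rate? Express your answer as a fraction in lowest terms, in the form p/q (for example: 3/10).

Answer: 21/34

Derivation:
LFU simulation (capacity=3):
  1. access 42: MISS. Cache: [42(c=1)]
  2. access 42: HIT, count now 2. Cache: [42(c=2)]
  3. access 42: HIT, count now 3. Cache: [42(c=3)]
  4. access 24: MISS. Cache: [24(c=1) 42(c=3)]
  5. access 42: HIT, count now 4. Cache: [24(c=1) 42(c=4)]
  6. access 24: HIT, count now 2. Cache: [24(c=2) 42(c=4)]
  7. access 42: HIT, count now 5. Cache: [24(c=2) 42(c=5)]
  8. access 30: MISS. Cache: [30(c=1) 24(c=2) 42(c=5)]
  9. access 63: MISS, evict 30(c=1). Cache: [63(c=1) 24(c=2) 42(c=5)]
  10. access 24: HIT, count now 3. Cache: [63(c=1) 24(c=3) 42(c=5)]
  11. access 63: HIT, count now 2. Cache: [63(c=2) 24(c=3) 42(c=5)]
  12. access 24: HIT, count now 4. Cache: [63(c=2) 24(c=4) 42(c=5)]
  13. access 42: HIT, count now 6. Cache: [63(c=2) 24(c=4) 42(c=6)]
  14. access 42: HIT, count now 7. Cache: [63(c=2) 24(c=4) 42(c=7)]
  15. access 51: MISS, evict 63(c=2). Cache: [51(c=1) 24(c=4) 42(c=7)]
  16. access 24: HIT, count now 5. Cache: [51(c=1) 24(c=5) 42(c=7)]
  17. access 69: MISS, evict 51(c=1). Cache: [69(c=1) 24(c=5) 42(c=7)]
  18. access 42: HIT, count now 8. Cache: [69(c=1) 24(c=5) 42(c=8)]
  19. access 69: HIT, count now 2. Cache: [69(c=2) 24(c=5) 42(c=8)]
  20. access 42: HIT, count now 9. Cache: [69(c=2) 24(c=5) 42(c=9)]
  21. access 69: HIT, count now 3. Cache: [69(c=3) 24(c=5) 42(c=9)]
  22. access 42: HIT, count now 10. Cache: [69(c=3) 24(c=5) 42(c=10)]
  23. access 83: MISS, evict 69(c=3). Cache: [83(c=1) 24(c=5) 42(c=10)]
  24. access 83: HIT, count now 2. Cache: [83(c=2) 24(c=5) 42(c=10)]
  25. access 69: MISS, evict 83(c=2). Cache: [69(c=1) 24(c=5) 42(c=10)]
  26. access 30: MISS, evict 69(c=1). Cache: [30(c=1) 24(c=5) 42(c=10)]
  27. access 30: HIT, count now 2. Cache: [30(c=2) 24(c=5) 42(c=10)]
  28. access 30: HIT, count now 3. Cache: [30(c=3) 24(c=5) 42(c=10)]
  29. access 83: MISS, evict 30(c=3). Cache: [83(c=1) 24(c=5) 42(c=10)]
  30. access 30: MISS, evict 83(c=1). Cache: [30(c=1) 24(c=5) 42(c=10)]
  31. access 24: HIT, count now 6. Cache: [30(c=1) 24(c=6) 42(c=10)]
  32. access 63: MISS, evict 30(c=1). Cache: [63(c=1) 24(c=6) 42(c=10)]
  33. access 83: MISS, evict 63(c=1). Cache: [83(c=1) 24(c=6) 42(c=10)]
  34. access 24: HIT, count now 7. Cache: [83(c=1) 24(c=7) 42(c=10)]
Total: 21 hits, 13 misses, 10 evictions

Hit rate = 21/34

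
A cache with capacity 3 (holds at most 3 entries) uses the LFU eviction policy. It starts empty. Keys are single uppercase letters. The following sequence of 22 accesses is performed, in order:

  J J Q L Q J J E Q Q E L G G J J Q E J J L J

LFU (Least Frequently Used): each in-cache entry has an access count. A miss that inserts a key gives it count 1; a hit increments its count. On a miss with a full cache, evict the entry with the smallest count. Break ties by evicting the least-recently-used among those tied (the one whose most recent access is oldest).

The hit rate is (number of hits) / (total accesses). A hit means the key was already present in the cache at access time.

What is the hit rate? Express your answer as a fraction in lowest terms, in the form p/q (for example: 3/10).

LFU simulation (capacity=3):
  1. access J: MISS. Cache: [J(c=1)]
  2. access J: HIT, count now 2. Cache: [J(c=2)]
  3. access Q: MISS. Cache: [Q(c=1) J(c=2)]
  4. access L: MISS. Cache: [Q(c=1) L(c=1) J(c=2)]
  5. access Q: HIT, count now 2. Cache: [L(c=1) J(c=2) Q(c=2)]
  6. access J: HIT, count now 3. Cache: [L(c=1) Q(c=2) J(c=3)]
  7. access J: HIT, count now 4. Cache: [L(c=1) Q(c=2) J(c=4)]
  8. access E: MISS, evict L(c=1). Cache: [E(c=1) Q(c=2) J(c=4)]
  9. access Q: HIT, count now 3. Cache: [E(c=1) Q(c=3) J(c=4)]
  10. access Q: HIT, count now 4. Cache: [E(c=1) J(c=4) Q(c=4)]
  11. access E: HIT, count now 2. Cache: [E(c=2) J(c=4) Q(c=4)]
  12. access L: MISS, evict E(c=2). Cache: [L(c=1) J(c=4) Q(c=4)]
  13. access G: MISS, evict L(c=1). Cache: [G(c=1) J(c=4) Q(c=4)]
  14. access G: HIT, count now 2. Cache: [G(c=2) J(c=4) Q(c=4)]
  15. access J: HIT, count now 5. Cache: [G(c=2) Q(c=4) J(c=5)]
  16. access J: HIT, count now 6. Cache: [G(c=2) Q(c=4) J(c=6)]
  17. access Q: HIT, count now 5. Cache: [G(c=2) Q(c=5) J(c=6)]
  18. access E: MISS, evict G(c=2). Cache: [E(c=1) Q(c=5) J(c=6)]
  19. access J: HIT, count now 7. Cache: [E(c=1) Q(c=5) J(c=7)]
  20. access J: HIT, count now 8. Cache: [E(c=1) Q(c=5) J(c=8)]
  21. access L: MISS, evict E(c=1). Cache: [L(c=1) Q(c=5) J(c=8)]
  22. access J: HIT, count now 9. Cache: [L(c=1) Q(c=5) J(c=9)]
Total: 14 hits, 8 misses, 5 evictions

Hit rate = 14/22 = 7/11

Answer: 7/11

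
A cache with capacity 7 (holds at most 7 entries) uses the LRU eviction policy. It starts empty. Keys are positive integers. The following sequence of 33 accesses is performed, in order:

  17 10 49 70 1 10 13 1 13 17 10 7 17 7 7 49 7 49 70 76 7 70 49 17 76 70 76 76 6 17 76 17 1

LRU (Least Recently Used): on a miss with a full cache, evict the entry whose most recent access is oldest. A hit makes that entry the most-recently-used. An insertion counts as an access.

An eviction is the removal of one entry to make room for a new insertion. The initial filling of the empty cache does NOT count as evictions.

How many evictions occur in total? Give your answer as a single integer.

LRU simulation (capacity=7):
  1. access 17: MISS. Cache (LRU->MRU): [17]
  2. access 10: MISS. Cache (LRU->MRU): [17 10]
  3. access 49: MISS. Cache (LRU->MRU): [17 10 49]
  4. access 70: MISS. Cache (LRU->MRU): [17 10 49 70]
  5. access 1: MISS. Cache (LRU->MRU): [17 10 49 70 1]
  6. access 10: HIT. Cache (LRU->MRU): [17 49 70 1 10]
  7. access 13: MISS. Cache (LRU->MRU): [17 49 70 1 10 13]
  8. access 1: HIT. Cache (LRU->MRU): [17 49 70 10 13 1]
  9. access 13: HIT. Cache (LRU->MRU): [17 49 70 10 1 13]
  10. access 17: HIT. Cache (LRU->MRU): [49 70 10 1 13 17]
  11. access 10: HIT. Cache (LRU->MRU): [49 70 1 13 17 10]
  12. access 7: MISS. Cache (LRU->MRU): [49 70 1 13 17 10 7]
  13. access 17: HIT. Cache (LRU->MRU): [49 70 1 13 10 7 17]
  14. access 7: HIT. Cache (LRU->MRU): [49 70 1 13 10 17 7]
  15. access 7: HIT. Cache (LRU->MRU): [49 70 1 13 10 17 7]
  16. access 49: HIT. Cache (LRU->MRU): [70 1 13 10 17 7 49]
  17. access 7: HIT. Cache (LRU->MRU): [70 1 13 10 17 49 7]
  18. access 49: HIT. Cache (LRU->MRU): [70 1 13 10 17 7 49]
  19. access 70: HIT. Cache (LRU->MRU): [1 13 10 17 7 49 70]
  20. access 76: MISS, evict 1. Cache (LRU->MRU): [13 10 17 7 49 70 76]
  21. access 7: HIT. Cache (LRU->MRU): [13 10 17 49 70 76 7]
  22. access 70: HIT. Cache (LRU->MRU): [13 10 17 49 76 7 70]
  23. access 49: HIT. Cache (LRU->MRU): [13 10 17 76 7 70 49]
  24. access 17: HIT. Cache (LRU->MRU): [13 10 76 7 70 49 17]
  25. access 76: HIT. Cache (LRU->MRU): [13 10 7 70 49 17 76]
  26. access 70: HIT. Cache (LRU->MRU): [13 10 7 49 17 76 70]
  27. access 76: HIT. Cache (LRU->MRU): [13 10 7 49 17 70 76]
  28. access 76: HIT. Cache (LRU->MRU): [13 10 7 49 17 70 76]
  29. access 6: MISS, evict 13. Cache (LRU->MRU): [10 7 49 17 70 76 6]
  30. access 17: HIT. Cache (LRU->MRU): [10 7 49 70 76 6 17]
  31. access 76: HIT. Cache (LRU->MRU): [10 7 49 70 6 17 76]
  32. access 17: HIT. Cache (LRU->MRU): [10 7 49 70 6 76 17]
  33. access 1: MISS, evict 10. Cache (LRU->MRU): [7 49 70 6 76 17 1]
Total: 23 hits, 10 misses, 3 evictions

Answer: 3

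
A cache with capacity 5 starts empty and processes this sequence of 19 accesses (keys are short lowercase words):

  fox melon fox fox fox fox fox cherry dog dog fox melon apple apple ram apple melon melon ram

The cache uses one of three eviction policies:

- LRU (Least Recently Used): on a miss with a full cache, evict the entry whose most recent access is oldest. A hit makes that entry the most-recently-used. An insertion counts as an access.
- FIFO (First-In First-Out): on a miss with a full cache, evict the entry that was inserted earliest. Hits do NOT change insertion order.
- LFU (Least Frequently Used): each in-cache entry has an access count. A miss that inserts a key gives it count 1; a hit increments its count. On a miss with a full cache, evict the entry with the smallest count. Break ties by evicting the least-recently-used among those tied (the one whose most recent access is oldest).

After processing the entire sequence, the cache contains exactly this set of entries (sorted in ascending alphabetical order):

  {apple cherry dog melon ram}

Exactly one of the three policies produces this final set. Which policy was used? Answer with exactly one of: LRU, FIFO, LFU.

Answer: FIFO

Derivation:
Simulating under each policy and comparing final sets:
  LRU: final set = {apple dog fox melon ram} -> differs
  FIFO: final set = {apple cherry dog melon ram} -> MATCHES target
  LFU: final set = {apple dog fox melon ram} -> differs
Only FIFO produces the target set.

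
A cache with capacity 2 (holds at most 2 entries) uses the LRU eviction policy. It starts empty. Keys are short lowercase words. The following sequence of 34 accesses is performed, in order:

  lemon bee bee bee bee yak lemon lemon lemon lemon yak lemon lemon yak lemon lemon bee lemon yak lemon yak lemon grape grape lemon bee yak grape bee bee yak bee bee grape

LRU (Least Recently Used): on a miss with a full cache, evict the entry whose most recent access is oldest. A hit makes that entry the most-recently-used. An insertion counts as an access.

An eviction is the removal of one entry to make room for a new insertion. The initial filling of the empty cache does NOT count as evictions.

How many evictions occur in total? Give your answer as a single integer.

Answer: 11

Derivation:
LRU simulation (capacity=2):
  1. access lemon: MISS. Cache (LRU->MRU): [lemon]
  2. access bee: MISS. Cache (LRU->MRU): [lemon bee]
  3. access bee: HIT. Cache (LRU->MRU): [lemon bee]
  4. access bee: HIT. Cache (LRU->MRU): [lemon bee]
  5. access bee: HIT. Cache (LRU->MRU): [lemon bee]
  6. access yak: MISS, evict lemon. Cache (LRU->MRU): [bee yak]
  7. access lemon: MISS, evict bee. Cache (LRU->MRU): [yak lemon]
  8. access lemon: HIT. Cache (LRU->MRU): [yak lemon]
  9. access lemon: HIT. Cache (LRU->MRU): [yak lemon]
  10. access lemon: HIT. Cache (LRU->MRU): [yak lemon]
  11. access yak: HIT. Cache (LRU->MRU): [lemon yak]
  12. access lemon: HIT. Cache (LRU->MRU): [yak lemon]
  13. access lemon: HIT. Cache (LRU->MRU): [yak lemon]
  14. access yak: HIT. Cache (LRU->MRU): [lemon yak]
  15. access lemon: HIT. Cache (LRU->MRU): [yak lemon]
  16. access lemon: HIT. Cache (LRU->MRU): [yak lemon]
  17. access bee: MISS, evict yak. Cache (LRU->MRU): [lemon bee]
  18. access lemon: HIT. Cache (LRU->MRU): [bee lemon]
  19. access yak: MISS, evict bee. Cache (LRU->MRU): [lemon yak]
  20. access lemon: HIT. Cache (LRU->MRU): [yak lemon]
  21. access yak: HIT. Cache (LRU->MRU): [lemon yak]
  22. access lemon: HIT. Cache (LRU->MRU): [yak lemon]
  23. access grape: MISS, evict yak. Cache (LRU->MRU): [lemon grape]
  24. access grape: HIT. Cache (LRU->MRU): [lemon grape]
  25. access lemon: HIT. Cache (LRU->MRU): [grape lemon]
  26. access bee: MISS, evict grape. Cache (LRU->MRU): [lemon bee]
  27. access yak: MISS, evict lemon. Cache (LRU->MRU): [bee yak]
  28. access grape: MISS, evict bee. Cache (LRU->MRU): [yak grape]
  29. access bee: MISS, evict yak. Cache (LRU->MRU): [grape bee]
  30. access bee: HIT. Cache (LRU->MRU): [grape bee]
  31. access yak: MISS, evict grape. Cache (LRU->MRU): [bee yak]
  32. access bee: HIT. Cache (LRU->MRU): [yak bee]
  33. access bee: HIT. Cache (LRU->MRU): [yak bee]
  34. access grape: MISS, evict yak. Cache (LRU->MRU): [bee grape]
Total: 21 hits, 13 misses, 11 evictions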